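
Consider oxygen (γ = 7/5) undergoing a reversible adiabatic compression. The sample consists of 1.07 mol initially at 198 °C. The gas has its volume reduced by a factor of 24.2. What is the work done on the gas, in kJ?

W ≈ 27.0 kJ

Adiabatic: T₁V₁^(γ−1) = T₂V₂^(γ−1) ⇒ T₂ = T₁ (V₁/V₂)^(γ−1).
T₁ = 198 °C = 471.1 K.
T₂ = 471.1 × 24.2^(2/5) = 1685 K.
Q = 0, so ΔU = W_on_gas = nCᵥΔT with Cᵥ = R/(γ−1) = 20.79 J/(mol·K).
ΔU = 1.07 × 20.79 × (1685 − 471.1) = 27000 J.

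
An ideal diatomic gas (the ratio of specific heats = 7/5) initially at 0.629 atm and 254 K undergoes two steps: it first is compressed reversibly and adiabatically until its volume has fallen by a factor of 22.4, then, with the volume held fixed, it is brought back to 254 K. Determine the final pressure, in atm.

P₃ ≈ 14.1 atm

Adiabatic step (PV^γ = const): P₂ = 0.629×22.4^(7/5) = 48.86 atm; T₂ = 254×22.4^(2/5) = 880.9 K.
Isochoric: P₃ = P₂(T₃/T₂) = 48.86 × (254/880.9) = 14.09 atm.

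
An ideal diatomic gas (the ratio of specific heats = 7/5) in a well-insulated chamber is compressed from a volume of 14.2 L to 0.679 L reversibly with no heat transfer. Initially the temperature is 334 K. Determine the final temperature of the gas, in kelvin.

T₂ ≈ 1130 K

For a reversible adiabat TV^(γ−1) is constant, so T₂ = T₁ (V₁/V₂)^(γ−1).
T₂ = 334 × (14.2/0.679)^(2/5) = 1127 K.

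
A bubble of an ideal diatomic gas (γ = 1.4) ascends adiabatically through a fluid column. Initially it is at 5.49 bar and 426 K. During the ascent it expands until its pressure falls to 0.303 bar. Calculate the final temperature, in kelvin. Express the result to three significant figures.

T₂ ≈ 186 K

Along an adiabat T P^((1−γ)/γ) is constant, so T₂ = T₁ (P₂/P₁)^((γ−1)/γ).
T₂ = 426 × (0.303/5.49)^(0.286) = 186.2 K.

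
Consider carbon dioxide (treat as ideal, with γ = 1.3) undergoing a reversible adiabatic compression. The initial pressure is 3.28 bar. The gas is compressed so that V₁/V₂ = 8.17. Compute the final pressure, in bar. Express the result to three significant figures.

P₂ ≈ 50.3 bar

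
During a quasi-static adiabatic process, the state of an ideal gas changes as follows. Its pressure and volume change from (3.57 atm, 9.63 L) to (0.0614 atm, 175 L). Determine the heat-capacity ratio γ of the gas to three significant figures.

γ ≈ 1.40

PV^γ = const ⇒ γ = ln(P₂/P₁) / ln(V₁/V₂).
γ = ln(0.0614/3.57) / ln(9.63/175) = 1.401.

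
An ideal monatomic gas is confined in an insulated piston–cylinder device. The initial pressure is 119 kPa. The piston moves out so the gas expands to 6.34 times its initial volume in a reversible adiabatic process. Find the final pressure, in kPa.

Adiabatic: P₁V₁^γ = P₂V₂^γ ⇒ P₂ = P₁ (V₁/V₂)^γ.
For a monatomic ideal gas γ = 5/3.
P₂ = 119 × (1/6.34)^(5/3) = 5.479 kPa.

P₂ ≈ 5.48 kPa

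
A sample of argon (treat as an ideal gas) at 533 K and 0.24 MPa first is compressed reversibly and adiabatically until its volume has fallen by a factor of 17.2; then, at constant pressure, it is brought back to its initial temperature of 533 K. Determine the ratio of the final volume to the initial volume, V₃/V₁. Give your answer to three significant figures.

For a monatomic ideal gas γ = 5/3.
Adiabatic step: V₂/V₁ = 0.05814; T₂ = T₁·17.2^(2/3) = 3552 K.
Isobaric step: V₃/V₂ = T₃/T₂ = 533/3552.
V₃/V₁ = (V₂/V₁)(V₃/V₂) = 0.05814 × (533/3552) = 0.008725.

V₃/V₁ ≈ 0.00873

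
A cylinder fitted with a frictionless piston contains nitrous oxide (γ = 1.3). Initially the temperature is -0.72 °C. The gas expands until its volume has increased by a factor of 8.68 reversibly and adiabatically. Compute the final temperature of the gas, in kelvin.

Adiabatic: T₁V₁^(γ−1) = T₂V₂^(γ−1) ⇒ T₂ = T₁ (V₁/V₂)^(γ−1).
T₁ = -0.72 °C = 272.4 K.
T₂ = 272.4 × (1/8.68)^(0.3) = 142.5 K.

T₂ ≈ 142 K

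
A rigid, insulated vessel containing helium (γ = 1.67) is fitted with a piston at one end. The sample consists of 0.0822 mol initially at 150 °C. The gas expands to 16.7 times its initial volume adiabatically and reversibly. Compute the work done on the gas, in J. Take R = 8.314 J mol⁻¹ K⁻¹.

For a reversible adiabat TV^(γ−1) is constant, so T₂ = T₁ (V₁/V₂)^(γ−1).
T₁ = 150 °C = 423.1 K.
T₂ = 423.1 × (1/16.7)^(0.67) = 64.16 K.
Q = 0, so ΔU = W_on_gas = nCᵥΔT with Cᵥ = R/(γ−1) = 12.41 J/(mol·K).
ΔU = 0.0822 × 12.41 × (64.16 − 423.1) = -366.2 J.

W ≈ -366 J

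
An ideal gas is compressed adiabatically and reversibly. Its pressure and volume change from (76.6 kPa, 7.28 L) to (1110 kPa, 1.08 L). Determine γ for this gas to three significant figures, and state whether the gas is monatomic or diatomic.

γ ≈ 1.40; diatomic

PV^γ = const ⇒ γ = ln(P₂/P₁) / ln(V₁/V₂).
γ = ln(1110/76.6) / ln(7.28/1.08) = 1.401.
γ ≈ 1.40 is close to 7/5, so the gas is diatomic.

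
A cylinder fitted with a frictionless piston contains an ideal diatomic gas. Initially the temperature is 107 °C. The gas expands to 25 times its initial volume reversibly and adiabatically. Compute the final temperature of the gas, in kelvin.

For a reversible adiabat TV^(γ−1) is constant, so T₂ = T₁ (V₁/V₂)^(γ−1).
For a diatomic ideal gas γ = 7/5, so γ−1 = 2/5.
T₁ = 107 °C = 380.1 K.
T₂ = 380.1 × (1/25)^(2/5) = 104.9 K.

T₂ ≈ 105 K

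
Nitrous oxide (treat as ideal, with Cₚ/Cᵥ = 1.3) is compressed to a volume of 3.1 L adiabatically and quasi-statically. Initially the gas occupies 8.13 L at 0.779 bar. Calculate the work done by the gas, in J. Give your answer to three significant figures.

W ≈ -708 J

P₂ = P₁(V₁/V₂)^γ = 0.779×(8.13/3.1)^(1.3) = 2.728 bar.
For a reversible adiabat, W_by_gas = (P₁V₁ − P₂V₂)/(γ−1).
W_by = (77900×0.00813 − 272800×0.0031) / (0.3) = -708.1 J.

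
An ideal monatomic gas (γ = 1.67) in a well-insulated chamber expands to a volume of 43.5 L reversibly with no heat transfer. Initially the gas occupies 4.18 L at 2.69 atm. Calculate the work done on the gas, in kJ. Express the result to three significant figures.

P₂ = P₁(V₁/V₂)^γ = 2.69×(4.18/43.5)^(1.67) = 0.05381 atm.
For a reversible adiabat, W_by_gas = (P₁V₁ − P₂V₂)/(γ−1).
W_by = (272600×0.00418 − 5452×0.0435) / (0.67) = 1347 J.
W_on_gas = −W_by = -1347 J.

W ≈ -1.35 kJ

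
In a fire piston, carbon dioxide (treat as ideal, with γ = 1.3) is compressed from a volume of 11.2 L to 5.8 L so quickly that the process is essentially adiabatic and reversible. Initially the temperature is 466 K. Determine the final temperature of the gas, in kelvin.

Adiabatic: T₁V₁^(γ−1) = T₂V₂^(γ−1) ⇒ T₂ = T₁ (V₁/V₂)^(γ−1).
T₂ = 466 × (11.2/5.8)^(0.3) = 567.7 K.

T₂ ≈ 568 K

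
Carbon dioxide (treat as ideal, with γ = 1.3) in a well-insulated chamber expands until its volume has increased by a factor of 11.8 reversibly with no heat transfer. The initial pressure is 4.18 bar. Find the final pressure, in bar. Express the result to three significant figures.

Since PV^γ is constant along a reversible adiabat, P₂ = P₁ (V₁/V₂)^γ.
P₂ = 4.18 × (1/11.8)^(1.3) = 0.1689 bar.

P₂ ≈ 0.169 bar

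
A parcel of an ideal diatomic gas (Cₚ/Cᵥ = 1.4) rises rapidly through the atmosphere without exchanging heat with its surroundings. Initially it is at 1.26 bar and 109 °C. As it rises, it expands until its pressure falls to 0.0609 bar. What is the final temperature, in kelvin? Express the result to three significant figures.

Adiabatic: T₂/T₁ = (P₂/P₁)^((γ−1)/γ).
T₁ = 109 °C = 382.1 K.
T₂ = 382.1 × (0.0609/1.26)^(0.286) = 160.8 K.

T₂ ≈ 161 K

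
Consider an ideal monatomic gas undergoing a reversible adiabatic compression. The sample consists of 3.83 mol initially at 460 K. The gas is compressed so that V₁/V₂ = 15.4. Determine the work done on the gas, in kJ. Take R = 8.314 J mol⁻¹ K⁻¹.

W ≈ 114 kJ

For a reversible adiabat TV^(γ−1) is constant, so T₂ = T₁ (V₁/V₂)^(γ−1).
γ = 5/3 for a monatomic ideal gas, so γ−1 = 2/3.
T₂ = 460 × 15.4^(2/3) = 2847 K.
Q = 0, so ΔU = W_on_gas = nCᵥΔT with Cᵥ = R/(γ−1) = 12.47 J/(mol·K).
ΔU = 3.83 × 12.47 × (2847 − 460) = 114000 J.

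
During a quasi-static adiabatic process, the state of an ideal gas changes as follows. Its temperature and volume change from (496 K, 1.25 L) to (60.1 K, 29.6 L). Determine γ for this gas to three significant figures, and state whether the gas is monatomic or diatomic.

γ ≈ 1.67; monatomic

TV^(γ−1) = const ⇒ γ − 1 = ln(T₂/T₁) / ln(V₁/V₂).
γ = 1 + ln(60.1/496) / ln(1.25/29.6) = 1.667.
γ ≈ 1.67 is close to 5/3, so the gas is monatomic.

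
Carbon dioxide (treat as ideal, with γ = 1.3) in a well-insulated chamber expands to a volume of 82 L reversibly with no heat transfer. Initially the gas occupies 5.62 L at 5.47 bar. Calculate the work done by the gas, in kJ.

W ≈ 5.66 kJ

P₂ = P₁(V₁/V₂)^γ = 5.47×(5.62/82)^(1.3) = 0.1678 bar.
For a reversible adiabat, W_by_gas = (P₁V₁ − P₂V₂)/(γ−1).
W_by = (547000×0.00562 − 16780×0.082) / (0.3) = 5662 J.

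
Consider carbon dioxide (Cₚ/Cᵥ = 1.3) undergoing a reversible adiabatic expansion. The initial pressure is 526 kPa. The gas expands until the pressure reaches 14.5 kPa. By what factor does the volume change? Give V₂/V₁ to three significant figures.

From PV^γ = const, V₂/V₁ = (P₁/P₂)^(1/γ).
V₂/V₁ = (526/14.5)^(0.769) = 15.84.

V₂/V₁ ≈ 15.8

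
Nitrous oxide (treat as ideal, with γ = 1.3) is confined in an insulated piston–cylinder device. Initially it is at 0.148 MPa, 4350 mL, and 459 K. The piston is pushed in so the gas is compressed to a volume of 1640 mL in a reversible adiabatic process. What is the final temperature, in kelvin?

T₂ ≈ 615 K

Adiabatic: T₁V₁^(γ−1) = T₂V₂^(γ−1) ⇒ T₂ = T₁ (V₁/V₂)^(γ−1).
T₂ = 459 × (4350/1640)^(0.3) = 615 K.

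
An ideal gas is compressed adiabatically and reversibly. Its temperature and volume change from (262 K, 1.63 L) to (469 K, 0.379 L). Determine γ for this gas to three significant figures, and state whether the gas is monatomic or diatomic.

γ ≈ 1.40; diatomic

TV^(γ−1) = const ⇒ γ − 1 = ln(T₂/T₁) / ln(V₁/V₂).
γ = 1 + ln(469/262) / ln(1.63/0.379) = 1.399.
γ ≈ 1.40 is close to 7/5, so the gas is diatomic.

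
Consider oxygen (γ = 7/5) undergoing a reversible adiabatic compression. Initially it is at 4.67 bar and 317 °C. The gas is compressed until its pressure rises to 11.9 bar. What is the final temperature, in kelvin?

T₂ ≈ 771 K

Along an adiabat T P^((1−γ)/γ) is constant, so T₂ = T₁ (P₂/P₁)^((γ−1)/γ).
T₁ = 317 °C = 590.1 K.
T₂ = 590.1 × (11.9/4.67)^(2/7) = 771 K.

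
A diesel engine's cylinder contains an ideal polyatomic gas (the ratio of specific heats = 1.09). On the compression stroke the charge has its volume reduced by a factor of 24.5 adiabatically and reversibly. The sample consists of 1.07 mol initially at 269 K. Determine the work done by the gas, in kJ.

For a reversible adiabat TV^(γ−1) is constant, so T₂ = T₁ (V₁/V₂)^(γ−1).
T₂ = 269 × 24.5^(0.09) = 358.7 K.
Q = 0, so ΔU = W_on_gas = nCᵥΔT with Cᵥ = R/(γ−1) = 92.38 J/(mol·K).
ΔU = 1.07 × 92.38 × (358.7 − 269) = 8870 J.
Work done by the gas = −ΔU = -8870 J.

W ≈ -8.87 kJ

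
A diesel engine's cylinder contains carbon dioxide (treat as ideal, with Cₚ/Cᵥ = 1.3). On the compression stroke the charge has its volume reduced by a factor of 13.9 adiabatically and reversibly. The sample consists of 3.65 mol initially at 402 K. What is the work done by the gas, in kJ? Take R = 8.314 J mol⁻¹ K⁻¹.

W ≈ -48.9 kJ

Adiabatic: T₁V₁^(γ−1) = T₂V₂^(γ−1) ⇒ T₂ = T₁ (V₁/V₂)^(γ−1).
T₂ = 402 × 13.9^(0.3) = 885.4 K.
Q = 0, so ΔU = W_on_gas = nCᵥΔT with Cᵥ = R/(γ−1) = 27.71 J/(mol·K).
ΔU = 3.65 × 27.71 × (885.4 − 402) = 48900 J.
Work done by the gas = −ΔU = -48900 J.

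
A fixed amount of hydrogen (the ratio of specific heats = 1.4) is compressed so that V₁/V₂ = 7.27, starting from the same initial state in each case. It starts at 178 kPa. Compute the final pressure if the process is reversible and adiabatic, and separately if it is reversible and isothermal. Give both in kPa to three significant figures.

adiabatic: 2860 kPa; isothermal: 1290 kPa

Isothermal: P₂ = P₁(V₁/V₂) = 178×7.27 = 1294 kPa.
Adiabatic: P₂ = P₁(V₁/V₂)^γ = 178×7.27^(1.4) = 2861 kPa.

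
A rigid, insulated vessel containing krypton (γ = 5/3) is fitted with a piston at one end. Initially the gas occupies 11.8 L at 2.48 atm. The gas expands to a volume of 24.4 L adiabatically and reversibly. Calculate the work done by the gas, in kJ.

P₂ = P₁(V₁/V₂)^γ = 2.48×(11.8/24.4)^(5/3) = 0.7389 atm.
For a reversible adiabat, W_by_gas = (P₁V₁ − P₂V₂)/(γ−1).
W_by = (251300×0.0118 − 74870×0.0244) / (2/3) = 1707 J.

W ≈ 1.71 kJ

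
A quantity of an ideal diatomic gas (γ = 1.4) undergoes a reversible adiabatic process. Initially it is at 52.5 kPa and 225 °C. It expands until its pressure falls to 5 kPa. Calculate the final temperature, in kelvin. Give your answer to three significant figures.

Along an adiabat T P^((1−γ)/γ) is constant, so T₂ = T₁ (P₂/P₁)^((γ−1)/γ).
T₁ = 225 °C = 498.1 K.
T₂ = 498.1 × (5/52.5)^(0.286) = 254.4 K.

T₂ ≈ 254 K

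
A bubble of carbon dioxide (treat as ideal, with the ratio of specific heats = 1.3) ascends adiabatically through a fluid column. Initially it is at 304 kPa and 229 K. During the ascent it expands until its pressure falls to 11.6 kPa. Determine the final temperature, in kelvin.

T₂ ≈ 108 K

Adiabatic: T₂/T₁ = (P₂/P₁)^((γ−1)/γ).
T₂ = 229 × (11.6/304)^(0.231) = 107.8 K.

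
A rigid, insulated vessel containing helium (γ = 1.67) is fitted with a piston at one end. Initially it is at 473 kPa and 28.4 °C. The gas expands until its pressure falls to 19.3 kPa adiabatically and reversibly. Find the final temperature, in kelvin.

Along an adiabat T P^((1−γ)/γ) is constant, so T₂ = T₁ (P₂/P₁)^((γ−1)/γ).
T₁ = 28.4 °C = 301.5 K.
T₂ = 301.5 × (19.3/473)^(0.401) = 83.56 K.

T₂ ≈ 83.6 K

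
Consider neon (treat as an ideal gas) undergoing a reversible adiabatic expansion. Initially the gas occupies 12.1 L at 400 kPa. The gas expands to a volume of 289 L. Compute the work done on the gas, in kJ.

γ = 5/3 for a monatomic ideal gas.
P₂ = P₁(V₁/V₂)^γ = 400×(12.1/289)^(5/3) = 2.019 kPa.
For a reversible adiabat, W_by_gas = (P₁V₁ − P₂V₂)/(γ−1).
W_by = (400000×0.0121 − 2019×0.289) / (2/3) = 6385 J.
W_on_gas = −W_by = -6385 J.

W ≈ -6.38 kJ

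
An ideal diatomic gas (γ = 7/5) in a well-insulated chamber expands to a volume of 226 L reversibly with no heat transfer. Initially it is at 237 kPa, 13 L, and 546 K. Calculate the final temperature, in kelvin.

T₂ ≈ 174 K

For a reversible adiabat TV^(γ−1) is constant, so T₂ = T₁ (V₁/V₂)^(γ−1).
T₂ = 546 × (13/226)^(2/5) = 174.2 K.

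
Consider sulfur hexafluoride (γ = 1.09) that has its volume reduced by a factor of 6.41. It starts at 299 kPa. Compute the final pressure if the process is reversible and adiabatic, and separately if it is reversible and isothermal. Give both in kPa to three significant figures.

adiabatic: 2270 kPa; isothermal: 1920 kPa

Isothermal: P₂ = P₁(V₁/V₂) = 299×6.41 = 1917 kPa.
Adiabatic: P₂ = P₁(V₁/V₂)^γ = 299×6.41^(1.09) = 2265 kPa.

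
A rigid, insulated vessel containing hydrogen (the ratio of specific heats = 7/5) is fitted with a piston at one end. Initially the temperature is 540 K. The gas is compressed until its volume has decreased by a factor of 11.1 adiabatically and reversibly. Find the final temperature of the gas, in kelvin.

T₂ ≈ 1410 K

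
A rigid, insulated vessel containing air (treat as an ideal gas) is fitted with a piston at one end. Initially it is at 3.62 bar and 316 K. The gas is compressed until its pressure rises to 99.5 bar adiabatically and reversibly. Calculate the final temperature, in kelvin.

T₂ ≈ 814 K

Along an adiabat T P^((1−γ)/γ) is constant, so T₂ = T₁ (P₂/P₁)^((γ−1)/γ).
For a diatomic ideal gas γ = 7/5, so (γ−1)/γ = 2/7.
T₂ = 316 × (99.5/3.62)^(2/7) = 814.4 K.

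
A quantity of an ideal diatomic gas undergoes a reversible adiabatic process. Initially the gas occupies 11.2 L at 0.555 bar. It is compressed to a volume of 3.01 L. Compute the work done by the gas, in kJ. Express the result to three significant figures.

γ = 7/5 for a diatomic ideal gas.
P₂ = P₁(V₁/V₂)^γ = 0.555×(11.2/3.01)^(7/5) = 3.493 bar.
For a reversible adiabat, W_by_gas = (P₁V₁ − P₂V₂)/(γ−1).
W_by = (55500×0.0112 − 349300×0.00301) / (2/5) = -1075 J.

W ≈ -1.07 kJ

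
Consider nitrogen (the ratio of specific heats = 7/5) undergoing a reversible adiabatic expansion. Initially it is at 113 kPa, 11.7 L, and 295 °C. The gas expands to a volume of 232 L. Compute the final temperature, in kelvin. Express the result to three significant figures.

For a reversible adiabat TV^(γ−1) is constant, so T₂ = T₁ (V₁/V₂)^(γ−1).
T₁ = 295 °C = 568.1 K.
T₂ = 568.1 × (11.7/232)^(2/5) = 172 K.

T₂ ≈ 172 K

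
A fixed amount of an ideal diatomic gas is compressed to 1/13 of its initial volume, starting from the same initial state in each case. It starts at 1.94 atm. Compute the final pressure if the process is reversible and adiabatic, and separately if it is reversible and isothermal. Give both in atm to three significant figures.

For a diatomic ideal gas γ = 7/5.
Isothermal: P₂ = P₁(V₁/V₂) = 1.94×13 = 25.22 atm.
Adiabatic: P₂ = P₁(V₁/V₂)^γ = 1.94×13^(7/5) = 70.36 atm.

adiabatic: 70.4 atm; isothermal: 25.2 atm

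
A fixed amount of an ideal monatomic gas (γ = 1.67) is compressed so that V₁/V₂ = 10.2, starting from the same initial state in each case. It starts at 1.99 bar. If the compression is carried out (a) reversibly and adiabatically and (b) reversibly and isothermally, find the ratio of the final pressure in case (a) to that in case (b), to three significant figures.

P_adiabatic / P_isothermal ≈ 4.74

Isothermal: P_b = P₁(V₁/V₂) = 1.99×10.2.
Adiabatic: P_a = P₁(V₁/V₂)^γ = 1.99×10.2^(1.67).
P_a/P_b = (V₁/V₂)^(γ−1) = 10.2^(0.67) = 4.74.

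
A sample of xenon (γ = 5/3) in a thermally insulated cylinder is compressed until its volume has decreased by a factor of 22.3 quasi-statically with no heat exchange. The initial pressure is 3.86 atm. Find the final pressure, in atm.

P₂ ≈ 682 atm

Adiabatic: P₁V₁^γ = P₂V₂^γ ⇒ P₂ = P₁ (V₁/V₂)^γ.
P₂ = 3.86 × 22.3^(5/3) = 682 atm.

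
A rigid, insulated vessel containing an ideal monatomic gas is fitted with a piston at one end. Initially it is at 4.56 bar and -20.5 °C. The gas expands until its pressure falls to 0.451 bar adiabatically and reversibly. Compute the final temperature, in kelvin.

Adiabatic: T₂/T₁ = (P₂/P₁)^((γ−1)/γ).
For a monatomic ideal gas γ = 5/3, so (γ−1)/γ = 2/5.
T₁ = -20.5 °C = 252.6 K.
T₂ = 252.6 × (0.451/4.56)^(2/5) = 100.1 K.

T₂ ≈ 100 K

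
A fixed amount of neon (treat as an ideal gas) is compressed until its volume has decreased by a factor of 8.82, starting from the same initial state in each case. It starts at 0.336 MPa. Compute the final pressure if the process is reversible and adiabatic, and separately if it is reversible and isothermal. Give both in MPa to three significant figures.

For a monatomic ideal gas γ = 5/3.
Isothermal: P₂ = P₁(V₁/V₂) = 0.336×8.82 = 2.964 MPa.
Adiabatic: P₂ = P₁(V₁/V₂)^γ = 0.336×8.82^(5/3) = 12.65 MPa.

adiabatic: 12.7 MPa; isothermal: 2.96 MPa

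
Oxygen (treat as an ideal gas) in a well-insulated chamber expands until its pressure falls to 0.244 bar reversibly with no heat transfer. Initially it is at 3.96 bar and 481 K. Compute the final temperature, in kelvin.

Adiabatic: T₂/T₁ = (P₂/P₁)^((γ−1)/γ).
For a diatomic ideal gas γ = 7/5, so (γ−1)/γ = 2/7.
T₂ = 481 × (0.244/3.96)^(2/7) = 216.9 K.

T₂ ≈ 217 K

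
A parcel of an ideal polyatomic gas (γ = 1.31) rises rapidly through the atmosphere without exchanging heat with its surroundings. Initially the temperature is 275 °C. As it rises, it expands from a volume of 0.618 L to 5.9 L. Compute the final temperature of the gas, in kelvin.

T₂ ≈ 272 K

Adiabatic: T₁V₁^(γ−1) = T₂V₂^(γ−1) ⇒ T₂ = T₁ (V₁/V₂)^(γ−1).
T₁ = 275 °C = 548.1 K.
T₂ = 548.1 × (0.618/5.9)^(0.31) = 272.4 K.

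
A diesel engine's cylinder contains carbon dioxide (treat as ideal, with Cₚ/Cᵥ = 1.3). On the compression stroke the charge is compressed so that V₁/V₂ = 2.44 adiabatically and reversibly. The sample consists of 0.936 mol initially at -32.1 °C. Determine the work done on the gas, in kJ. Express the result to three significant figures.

For a reversible adiabat TV^(γ−1) is constant, so T₂ = T₁ (V₁/V₂)^(γ−1).
T₁ = -32.1 °C = 241 K.
T₂ = 241 × 2.44^(0.3) = 315 K.
Q = 0, so ΔU = W_on_gas = nCᵥΔT with Cᵥ = R/(γ−1) = 27.71 J/(mol·K).
ΔU = 0.936 × 27.71 × (315 − 241) = 1918 J.

W ≈ 1.92 kJ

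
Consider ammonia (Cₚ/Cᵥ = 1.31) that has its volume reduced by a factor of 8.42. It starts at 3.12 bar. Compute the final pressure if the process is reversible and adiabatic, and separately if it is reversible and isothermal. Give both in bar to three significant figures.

Isothermal: P₂ = P₁(V₁/V₂) = 3.12×8.42 = 26.27 bar.
Adiabatic: P₂ = P₁(V₁/V₂)^γ = 3.12×8.42^(1.31) = 50.85 bar.

adiabatic: 50.9 bar; isothermal: 26.3 bar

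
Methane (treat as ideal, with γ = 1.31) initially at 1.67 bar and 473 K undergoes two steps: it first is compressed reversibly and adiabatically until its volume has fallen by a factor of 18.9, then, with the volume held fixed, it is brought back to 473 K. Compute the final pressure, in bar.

Adiabatic step (PV^γ = const): P₂ = 1.67×18.9^(1.31) = 78.5 bar; T₂ = 473×18.9^(0.31) = 1176 K.
Isochoric: P₃ = P₂(T₃/T₂) = 78.5 × (473/1176) = 31.56 bar.

P₃ ≈ 31.6 bar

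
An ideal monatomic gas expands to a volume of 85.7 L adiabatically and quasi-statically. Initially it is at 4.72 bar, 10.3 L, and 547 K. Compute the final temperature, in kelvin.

For a reversible adiabat TV^(γ−1) is constant, so T₂ = T₁ (V₁/V₂)^(γ−1).
γ = 5/3 for a monatomic ideal gas.
T₂ = 547 × (10.3/85.7)^(2/3) = 133.2 K.

T₂ ≈ 133 K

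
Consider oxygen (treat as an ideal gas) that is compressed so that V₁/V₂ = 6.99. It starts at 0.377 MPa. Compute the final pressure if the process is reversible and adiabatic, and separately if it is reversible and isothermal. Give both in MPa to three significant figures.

adiabatic: 5.74 MPa; isothermal: 2.64 MPa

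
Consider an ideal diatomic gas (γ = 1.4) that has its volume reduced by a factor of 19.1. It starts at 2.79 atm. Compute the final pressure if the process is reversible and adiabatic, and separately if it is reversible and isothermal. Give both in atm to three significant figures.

adiabatic: 173 atm; isothermal: 53.3 atm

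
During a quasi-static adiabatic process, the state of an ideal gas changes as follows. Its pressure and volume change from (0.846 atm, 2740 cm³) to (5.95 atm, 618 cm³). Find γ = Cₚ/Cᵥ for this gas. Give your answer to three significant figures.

γ ≈ 1.31

PV^γ = const ⇒ γ = ln(P₂/P₁) / ln(V₁/V₂).
γ = ln(5.95/0.846) / ln(2740/618) = 1.31.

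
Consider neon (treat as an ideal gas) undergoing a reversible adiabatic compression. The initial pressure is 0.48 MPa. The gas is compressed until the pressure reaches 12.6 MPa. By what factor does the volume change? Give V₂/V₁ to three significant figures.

From PV^γ = const, V₂/V₁ = (P₁/P₂)^(1/γ).
For a monatomic ideal gas γ = 5/3.
V₂/V₁ = (0.48/12.6)^(3/5) = 0.1408.

V₂/V₁ ≈ 0.141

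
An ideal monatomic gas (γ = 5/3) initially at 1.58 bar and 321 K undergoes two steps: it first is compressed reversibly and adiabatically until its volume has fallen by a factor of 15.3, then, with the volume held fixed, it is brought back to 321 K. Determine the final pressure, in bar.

Adiabatic step (PV^γ = const): P₂ = 1.58×15.3^(5/3) = 149 bar; T₂ = 321×15.3^(2/3) = 1978 K.
Isochoric: P₃ = P₂(T₃/T₂) = 149 × (321/1978) = 24.17 bar.

P₃ ≈ 24.2 bar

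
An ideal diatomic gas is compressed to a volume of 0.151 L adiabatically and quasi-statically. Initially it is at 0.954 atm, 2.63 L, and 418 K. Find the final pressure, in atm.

P₂ ≈ 52.1 atm

Since PV^γ is constant along a reversible adiabat, P₂ = P₁ (V₁/V₂)^γ.
γ = 7/5 for a diatomic ideal gas.
P₂ = 0.954 × (2.63/0.151)^(7/5) = 52.11 atm.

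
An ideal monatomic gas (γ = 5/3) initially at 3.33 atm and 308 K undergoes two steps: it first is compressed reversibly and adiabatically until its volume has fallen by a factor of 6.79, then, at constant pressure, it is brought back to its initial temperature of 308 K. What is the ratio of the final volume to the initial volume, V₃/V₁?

Adiabatic step: V₂/V₁ = 0.1473; T₂ = T₁·6.79^(2/3) = 1104 K.
Isobaric step: V₃/V₂ = T₃/T₂ = 308/1104.
V₃/V₁ = (V₂/V₁)(V₃/V₂) = 0.1473 × (308/1104) = 0.04107.

V₃/V₁ ≈ 0.0411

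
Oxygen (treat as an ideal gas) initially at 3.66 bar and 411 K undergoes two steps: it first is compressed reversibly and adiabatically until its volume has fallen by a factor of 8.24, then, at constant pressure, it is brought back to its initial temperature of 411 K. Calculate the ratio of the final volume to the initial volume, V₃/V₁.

V₃/V₁ ≈ 0.0522

For a diatomic ideal gas γ = 7/5.
Adiabatic step: V₂/V₁ = 0.1214; T₂ = T₁·8.24^(2/5) = 955.5 K.
Isobaric step: V₃/V₂ = T₃/T₂ = 411/955.5.
V₃/V₁ = (V₂/V₁)(V₃/V₂) = 0.1214 × (411/955.5) = 0.0522.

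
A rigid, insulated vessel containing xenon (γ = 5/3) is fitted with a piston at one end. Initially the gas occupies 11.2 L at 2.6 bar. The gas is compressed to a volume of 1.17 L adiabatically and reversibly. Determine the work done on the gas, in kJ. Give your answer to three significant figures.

P₂ = P₁(V₁/V₂)^γ = 2.6×(11.2/1.17)^(5/3) = 112.2 bar.
For a reversible adiabat, W_by_gas = (P₁V₁ − P₂V₂)/(γ−1).
W_by = (260000×0.0112 − 1.122×10^7×0.00117) / (2/3) = -15320 J.
W_on_gas = −W_by = 15320 J.

W ≈ 15.3 kJ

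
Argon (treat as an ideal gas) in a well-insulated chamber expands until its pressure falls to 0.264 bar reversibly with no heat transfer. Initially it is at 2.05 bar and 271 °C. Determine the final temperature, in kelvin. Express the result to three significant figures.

T₂ ≈ 240 K

Along an adiabat T P^((1−γ)/γ) is constant, so T₂ = T₁ (P₂/P₁)^((γ−1)/γ).
For a monatomic ideal gas γ = 5/3, so (γ−1)/γ = 2/5.
T₁ = 271 °C = 544.1 K.
T₂ = 544.1 × (0.264/2.05)^(2/5) = 239.7 K.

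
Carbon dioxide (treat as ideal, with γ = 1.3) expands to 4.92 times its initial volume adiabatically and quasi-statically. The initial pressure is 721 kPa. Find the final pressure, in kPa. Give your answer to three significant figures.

P₂ ≈ 90.9 kPa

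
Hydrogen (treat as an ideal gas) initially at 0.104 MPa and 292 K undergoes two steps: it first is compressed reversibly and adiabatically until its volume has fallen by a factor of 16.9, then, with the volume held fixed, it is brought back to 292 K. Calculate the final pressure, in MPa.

For a diatomic ideal gas γ = 7/5.
Adiabatic step (PV^γ = const): P₂ = 0.104×16.9^(7/5) = 5.446 MPa; T₂ = 292×16.9^(2/5) = 904.8 K.
Isochoric: P₃ = P₂(T₃/T₂) = 5.446 × (292/904.8) = 1.758 MPa.

P₃ ≈ 1.76 MPa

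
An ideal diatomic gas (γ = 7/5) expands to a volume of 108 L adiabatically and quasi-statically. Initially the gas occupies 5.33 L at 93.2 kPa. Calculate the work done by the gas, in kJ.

P₂ = P₁(V₁/V₂)^γ = 93.2×(5.33/108)^(7/5) = 1.381 kPa.
For a reversible adiabat, W_by_gas = (P₁V₁ − P₂V₂)/(γ−1).
W_by = (93200×0.00533 − 1381×0.108) / (2/5) = 869.2 J.

W ≈ 0.869 kJ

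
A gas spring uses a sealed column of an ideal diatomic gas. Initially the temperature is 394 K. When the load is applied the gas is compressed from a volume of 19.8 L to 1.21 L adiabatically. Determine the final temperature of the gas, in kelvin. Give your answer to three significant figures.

Adiabatic: T₁V₁^(γ−1) = T₂V₂^(γ−1) ⇒ T₂ = T₁ (V₁/V₂)^(γ−1).
For a diatomic ideal gas γ = 7/5, so γ−1 = 2/5.
T₂ = 394 × (19.8/1.21)^(2/5) = 1205 K.

T₂ ≈ 1210 K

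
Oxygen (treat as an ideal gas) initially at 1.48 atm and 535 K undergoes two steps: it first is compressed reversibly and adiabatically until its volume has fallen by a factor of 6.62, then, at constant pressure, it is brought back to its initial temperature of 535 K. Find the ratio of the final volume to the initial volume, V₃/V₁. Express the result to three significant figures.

V₃/V₁ ≈ 0.0709

For a diatomic ideal gas γ = 7/5.
Adiabatic step: V₂/V₁ = 0.1511; T₂ = T₁·6.62^(2/5) = 1139 K.
Isobaric step: V₃/V₂ = T₃/T₂ = 535/1139.
V₃/V₁ = (V₂/V₁)(V₃/V₂) = 0.1511 × (535/1139) = 0.07092.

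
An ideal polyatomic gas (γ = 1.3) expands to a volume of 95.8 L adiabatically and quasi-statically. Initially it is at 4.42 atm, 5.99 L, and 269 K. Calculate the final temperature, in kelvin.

For a reversible adiabat TV^(γ−1) is constant, so T₂ = T₁ (V₁/V₂)^(γ−1).
T₂ = 269 × (5.99/95.8)^(0.3) = 117.1 K.

T₂ ≈ 117 K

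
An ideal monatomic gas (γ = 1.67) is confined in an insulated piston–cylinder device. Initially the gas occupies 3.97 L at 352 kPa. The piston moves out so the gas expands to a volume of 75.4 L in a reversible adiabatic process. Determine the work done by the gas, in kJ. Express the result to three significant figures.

W ≈ 1.80 kJ

P₂ = P₁(V₁/V₂)^γ = 352×(3.97/75.4)^(1.67) = 2.578 kPa.
For a reversible adiabat, W_by_gas = (P₁V₁ − P₂V₂)/(γ−1).
W_by = (352000×0.00397 − 2578×0.0754) / (0.67) = 1796 J.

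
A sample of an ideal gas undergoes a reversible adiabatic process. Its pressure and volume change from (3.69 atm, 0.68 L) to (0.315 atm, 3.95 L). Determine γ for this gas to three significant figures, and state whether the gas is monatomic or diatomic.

γ ≈ 1.40; diatomic

PV^γ = const ⇒ γ = ln(P₂/P₁) / ln(V₁/V₂).
γ = ln(0.315/3.69) / ln(0.68/3.95) = 1.399.
γ ≈ 1.40 is close to 7/5, so the gas is diatomic.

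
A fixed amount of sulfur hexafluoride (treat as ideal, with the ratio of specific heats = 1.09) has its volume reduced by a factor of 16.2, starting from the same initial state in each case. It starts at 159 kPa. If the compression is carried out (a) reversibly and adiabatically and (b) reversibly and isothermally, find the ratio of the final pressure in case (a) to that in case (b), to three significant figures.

Isothermal: P_b = P₁(V₁/V₂) = 159×16.2.
Adiabatic: P_a = P₁(V₁/V₂)^γ = 159×16.2^(1.09).
P_a/P_b = (V₁/V₂)^(γ−1) = 16.2^(0.09) = 1.285.

P_adiabatic / P_isothermal ≈ 1.28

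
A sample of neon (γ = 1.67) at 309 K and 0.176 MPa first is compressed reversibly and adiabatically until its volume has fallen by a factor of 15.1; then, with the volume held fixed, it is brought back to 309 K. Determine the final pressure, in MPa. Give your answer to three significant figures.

P₃ ≈ 2.66 MPa

Adiabatic step (PV^γ = const): P₂ = 0.176×15.1^(1.67) = 16.38 MPa; T₂ = 309×15.1^(0.67) = 1905 K.
Isochoric: P₃ = P₂(T₃/T₂) = 16.38 × (309/1905) = 2.658 MPa.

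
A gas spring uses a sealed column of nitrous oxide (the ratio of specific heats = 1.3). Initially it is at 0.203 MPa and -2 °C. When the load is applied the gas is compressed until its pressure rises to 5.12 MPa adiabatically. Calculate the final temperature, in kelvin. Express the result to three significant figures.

Adiabatic: T₂/T₁ = (P₂/P₁)^((γ−1)/γ).
T₁ = -2 °C = 271.1 K.
T₂ = 271.1 × (5.12/0.203)^(0.231) = 571.1 K.

T₂ ≈ 571 K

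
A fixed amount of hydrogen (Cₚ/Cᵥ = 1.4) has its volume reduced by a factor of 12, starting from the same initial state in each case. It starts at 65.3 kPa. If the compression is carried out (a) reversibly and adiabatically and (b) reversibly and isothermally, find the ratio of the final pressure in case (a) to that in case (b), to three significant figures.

Isothermal: P_b = P₁(V₁/V₂) = 65.3×12.
Adiabatic: P_a = P₁(V₁/V₂)^γ = 65.3×12^(1.4).
P_a/P_b = (V₁/V₂)^(γ−1) = 12^(0.4) = 2.702.

P_adiabatic / P_isothermal ≈ 2.70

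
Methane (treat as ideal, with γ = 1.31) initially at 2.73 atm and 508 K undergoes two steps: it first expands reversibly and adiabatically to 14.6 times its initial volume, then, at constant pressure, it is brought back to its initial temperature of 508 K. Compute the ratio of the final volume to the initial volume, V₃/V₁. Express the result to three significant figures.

V₃/V₁ ≈ 33.5

Adiabatic step: V₂/V₁ = 14.6; T₂ = T₁·(1/14.6)^(0.31) = 221.3 K.
Isobaric step: V₃/V₂ = T₃/T₂ = 508/221.3.
V₃/V₁ = (V₂/V₁)(V₃/V₂) = 14.6 × (508/221.3) = 33.52.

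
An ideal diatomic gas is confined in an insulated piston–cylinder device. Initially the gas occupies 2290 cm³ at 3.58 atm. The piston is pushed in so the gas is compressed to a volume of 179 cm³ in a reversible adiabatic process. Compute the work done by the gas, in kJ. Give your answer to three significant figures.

γ = 7/5 for a diatomic ideal gas.
P₂ = P₁(V₁/V₂)^γ = 3.58×(2290/179)^(7/5) = 127 atm.
For a reversible adiabat, W_by_gas = (P₁V₁ − P₂V₂)/(γ−1).
W_by = (362700×0.00229 − 1.286×10^7×0.000179) / (2/5) = -3680 J.

W ≈ -3.68 kJ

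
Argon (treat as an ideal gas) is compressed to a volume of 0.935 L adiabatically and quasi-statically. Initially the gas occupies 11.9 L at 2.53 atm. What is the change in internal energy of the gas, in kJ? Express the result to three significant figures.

γ = 5/3 for a monatomic ideal gas.
P₂ = P₁(V₁/V₂)^γ = 2.53×(11.9/0.935)^(5/3) = 175.5 atm.
For a reversible adiabat, W_by_gas = (P₁V₁ − P₂V₂)/(γ−1).
W_by = (256400×0.0119 − 1.779×10^7×0.000935) / (2/3) = -20370 J.
Q = 0 ⇒ ΔU = −W_by = 20370 J.

ΔU ≈ 20.4 kJ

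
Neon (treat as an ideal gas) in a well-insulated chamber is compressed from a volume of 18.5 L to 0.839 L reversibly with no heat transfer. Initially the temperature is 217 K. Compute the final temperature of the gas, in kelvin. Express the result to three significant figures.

Adiabatic: T₁V₁^(γ−1) = T₂V₂^(γ−1) ⇒ T₂ = T₁ (V₁/V₂)^(γ−1).
For a monatomic ideal gas γ = 5/3, so γ−1 = 2/3.
T₂ = 217 × (18.5/0.839)^(2/3) = 1706 K.

T₂ ≈ 1710 K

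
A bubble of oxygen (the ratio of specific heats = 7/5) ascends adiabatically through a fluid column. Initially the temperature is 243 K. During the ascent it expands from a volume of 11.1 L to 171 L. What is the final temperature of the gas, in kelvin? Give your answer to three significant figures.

T₂ ≈ 81.4 K

Adiabatic: T₁V₁^(γ−1) = T₂V₂^(γ−1) ⇒ T₂ = T₁ (V₁/V₂)^(γ−1).
T₂ = 243 × (11.1/171)^(2/5) = 81.38 K.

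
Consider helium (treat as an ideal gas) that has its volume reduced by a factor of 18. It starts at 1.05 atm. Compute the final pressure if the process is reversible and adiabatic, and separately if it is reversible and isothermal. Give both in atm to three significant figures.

For a monatomic ideal gas γ = 5/3.
Isothermal: P₂ = P₁(V₁/V₂) = 1.05×18 = 18.9 atm.
Adiabatic: P₂ = P₁(V₁/V₂)^γ = 1.05×18^(5/3) = 129.8 atm.

adiabatic: 130 atm; isothermal: 18.9 atm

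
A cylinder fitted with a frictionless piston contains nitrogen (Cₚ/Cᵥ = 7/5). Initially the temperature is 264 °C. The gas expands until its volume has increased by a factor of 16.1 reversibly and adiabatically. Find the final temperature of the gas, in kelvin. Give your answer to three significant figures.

T₂ ≈ 177 K

For a reversible adiabat TV^(γ−1) is constant, so T₂ = T₁ (V₁/V₂)^(γ−1).
T₁ = 264 °C = 537.1 K.
T₂ = 537.1 × (1/16.1)^(2/5) = 176.8 K.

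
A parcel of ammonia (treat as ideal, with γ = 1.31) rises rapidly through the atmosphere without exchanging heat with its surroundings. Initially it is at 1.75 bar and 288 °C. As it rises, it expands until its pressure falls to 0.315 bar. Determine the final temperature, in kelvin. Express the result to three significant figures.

T₂ ≈ 374 K

Along an adiabat T P^((1−γ)/γ) is constant, so T₂ = T₁ (P₂/P₁)^((γ−1)/γ).
T₁ = 288 °C = 561.1 K.
T₂ = 561.1 × (0.315/1.75)^(0.237) = 374 K.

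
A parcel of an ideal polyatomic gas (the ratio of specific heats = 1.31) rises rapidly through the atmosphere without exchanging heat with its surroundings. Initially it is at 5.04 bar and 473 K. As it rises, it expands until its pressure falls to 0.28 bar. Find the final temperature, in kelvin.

T₂ ≈ 239 K

Adiabatic: T₂/T₁ = (P₂/P₁)^((γ−1)/γ).
T₂ = 473 × (0.28/5.04)^(0.237) = 238.7 K.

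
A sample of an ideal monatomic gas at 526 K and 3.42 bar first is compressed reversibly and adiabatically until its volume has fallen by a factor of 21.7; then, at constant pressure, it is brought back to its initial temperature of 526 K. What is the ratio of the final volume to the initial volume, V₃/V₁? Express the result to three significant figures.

V₃/V₁ ≈ 0.00592

For a monatomic ideal gas γ = 5/3.
Adiabatic step: V₂/V₁ = 0.04608; T₂ = T₁·21.7^(2/3) = 4092 K.
Isobaric step: V₃/V₂ = T₃/T₂ = 526/4092.
V₃/V₁ = (V₂/V₁)(V₃/V₂) = 0.04608 × (526/4092) = 0.005923.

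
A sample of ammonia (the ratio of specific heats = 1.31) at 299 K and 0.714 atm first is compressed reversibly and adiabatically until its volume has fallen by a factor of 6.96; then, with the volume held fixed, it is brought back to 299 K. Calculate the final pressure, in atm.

Adiabatic step (PV^γ = const): P₂ = 0.714×6.96^(1.31) = 9.068 atm; T₂ = 299×6.96^(0.31) = 545.6 K.
Isochoric: P₃ = P₂(T₃/T₂) = 9.068 × (299/545.6) = 4.969 atm.

P₃ ≈ 4.97 atm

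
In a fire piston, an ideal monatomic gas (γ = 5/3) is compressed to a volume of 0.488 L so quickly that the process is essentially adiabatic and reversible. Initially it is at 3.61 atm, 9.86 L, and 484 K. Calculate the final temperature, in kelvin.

T₂ ≈ 3590 K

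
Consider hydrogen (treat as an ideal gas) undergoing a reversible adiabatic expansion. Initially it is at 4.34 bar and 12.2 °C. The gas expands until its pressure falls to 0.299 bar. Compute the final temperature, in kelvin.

T₂ ≈ 133 K

Adiabatic: T₂/T₁ = (P₂/P₁)^((γ−1)/γ).
For a diatomic ideal gas γ = 7/5, so (γ−1)/γ = 2/7.
T₁ = 12.2 °C = 285.3 K.
T₂ = 285.3 × (0.299/4.34)^(2/7) = 132.9 K.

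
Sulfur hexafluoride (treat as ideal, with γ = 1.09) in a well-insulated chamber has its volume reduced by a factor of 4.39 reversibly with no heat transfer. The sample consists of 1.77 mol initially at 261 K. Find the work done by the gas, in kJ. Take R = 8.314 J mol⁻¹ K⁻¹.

For a reversible adiabat TV^(γ−1) is constant, so T₂ = T₁ (V₁/V₂)^(γ−1).
T₂ = 261 × 4.39^(0.09) = 298.2 K.
Q = 0, so ΔU = W_on_gas = nCᵥΔT with Cᵥ = R/(γ−1) = 92.38 J/(mol·K).
ΔU = 1.77 × 92.38 × (298.2 − 261) = 6077 J.
Work done by the gas = −ΔU = -6077 J.

W ≈ -6.08 kJ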